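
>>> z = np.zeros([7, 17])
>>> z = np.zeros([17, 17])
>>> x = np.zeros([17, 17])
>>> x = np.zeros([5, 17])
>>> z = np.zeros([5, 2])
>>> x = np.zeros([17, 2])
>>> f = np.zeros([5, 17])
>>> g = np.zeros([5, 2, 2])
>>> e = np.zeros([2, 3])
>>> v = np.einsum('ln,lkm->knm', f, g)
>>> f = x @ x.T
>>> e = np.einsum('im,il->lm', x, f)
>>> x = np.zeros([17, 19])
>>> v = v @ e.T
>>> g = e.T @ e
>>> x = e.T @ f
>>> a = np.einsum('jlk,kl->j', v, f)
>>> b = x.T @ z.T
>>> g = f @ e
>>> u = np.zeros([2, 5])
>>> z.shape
(5, 2)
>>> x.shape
(2, 17)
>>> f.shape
(17, 17)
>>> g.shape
(17, 2)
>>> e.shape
(17, 2)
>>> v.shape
(2, 17, 17)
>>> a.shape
(2,)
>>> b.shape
(17, 5)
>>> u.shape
(2, 5)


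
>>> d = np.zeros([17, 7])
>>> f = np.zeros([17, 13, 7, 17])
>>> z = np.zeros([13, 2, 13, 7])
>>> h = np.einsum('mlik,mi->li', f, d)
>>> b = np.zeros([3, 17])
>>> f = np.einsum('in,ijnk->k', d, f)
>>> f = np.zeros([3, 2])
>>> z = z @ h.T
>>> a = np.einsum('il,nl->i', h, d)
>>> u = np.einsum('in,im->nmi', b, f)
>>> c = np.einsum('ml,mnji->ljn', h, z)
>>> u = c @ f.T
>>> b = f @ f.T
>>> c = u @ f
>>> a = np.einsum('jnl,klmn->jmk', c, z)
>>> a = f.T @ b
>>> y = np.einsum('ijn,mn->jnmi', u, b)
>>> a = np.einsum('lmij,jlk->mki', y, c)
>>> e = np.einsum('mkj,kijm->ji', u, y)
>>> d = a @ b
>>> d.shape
(3, 2, 3)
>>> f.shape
(3, 2)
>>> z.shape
(13, 2, 13, 13)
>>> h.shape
(13, 7)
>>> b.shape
(3, 3)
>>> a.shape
(3, 2, 3)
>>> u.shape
(7, 13, 3)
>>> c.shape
(7, 13, 2)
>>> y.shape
(13, 3, 3, 7)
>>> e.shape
(3, 3)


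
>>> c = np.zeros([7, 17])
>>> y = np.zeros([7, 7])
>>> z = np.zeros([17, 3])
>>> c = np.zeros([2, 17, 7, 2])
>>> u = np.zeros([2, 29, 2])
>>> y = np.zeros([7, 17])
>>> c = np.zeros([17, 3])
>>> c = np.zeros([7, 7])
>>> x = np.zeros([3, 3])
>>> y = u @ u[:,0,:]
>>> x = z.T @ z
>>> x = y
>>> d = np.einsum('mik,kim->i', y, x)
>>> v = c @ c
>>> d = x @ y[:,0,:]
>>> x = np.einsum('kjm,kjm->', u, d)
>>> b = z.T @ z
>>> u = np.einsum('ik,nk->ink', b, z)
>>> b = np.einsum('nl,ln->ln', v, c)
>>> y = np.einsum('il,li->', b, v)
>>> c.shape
(7, 7)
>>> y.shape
()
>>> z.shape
(17, 3)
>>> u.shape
(3, 17, 3)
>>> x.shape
()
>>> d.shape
(2, 29, 2)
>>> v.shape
(7, 7)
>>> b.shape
(7, 7)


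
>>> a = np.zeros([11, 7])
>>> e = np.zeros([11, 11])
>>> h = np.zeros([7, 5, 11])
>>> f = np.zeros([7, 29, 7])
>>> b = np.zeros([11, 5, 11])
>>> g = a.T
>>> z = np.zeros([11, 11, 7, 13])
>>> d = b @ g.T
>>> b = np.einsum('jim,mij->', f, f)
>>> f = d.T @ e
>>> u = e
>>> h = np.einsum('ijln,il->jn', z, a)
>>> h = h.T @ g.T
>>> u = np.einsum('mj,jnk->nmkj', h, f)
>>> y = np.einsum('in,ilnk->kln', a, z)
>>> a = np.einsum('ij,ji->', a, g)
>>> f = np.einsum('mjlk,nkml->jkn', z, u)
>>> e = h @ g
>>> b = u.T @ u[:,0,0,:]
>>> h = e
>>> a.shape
()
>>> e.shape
(13, 11)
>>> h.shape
(13, 11)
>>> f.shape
(11, 13, 5)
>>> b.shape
(7, 11, 13, 7)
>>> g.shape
(7, 11)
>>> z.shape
(11, 11, 7, 13)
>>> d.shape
(11, 5, 7)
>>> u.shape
(5, 13, 11, 7)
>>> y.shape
(13, 11, 7)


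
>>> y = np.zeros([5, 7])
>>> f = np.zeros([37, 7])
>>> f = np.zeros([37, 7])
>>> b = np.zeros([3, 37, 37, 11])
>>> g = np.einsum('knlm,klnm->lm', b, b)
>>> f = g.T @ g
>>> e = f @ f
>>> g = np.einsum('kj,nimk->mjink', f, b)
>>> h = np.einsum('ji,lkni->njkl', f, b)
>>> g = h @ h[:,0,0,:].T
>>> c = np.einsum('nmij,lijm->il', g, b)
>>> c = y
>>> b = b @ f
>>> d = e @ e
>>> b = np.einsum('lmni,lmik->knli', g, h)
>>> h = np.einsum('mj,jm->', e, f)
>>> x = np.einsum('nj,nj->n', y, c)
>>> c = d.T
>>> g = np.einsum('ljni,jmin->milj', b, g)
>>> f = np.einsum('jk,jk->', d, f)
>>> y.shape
(5, 7)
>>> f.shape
()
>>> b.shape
(3, 37, 37, 37)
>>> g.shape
(11, 37, 3, 37)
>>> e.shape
(11, 11)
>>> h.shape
()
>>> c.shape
(11, 11)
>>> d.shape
(11, 11)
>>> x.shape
(5,)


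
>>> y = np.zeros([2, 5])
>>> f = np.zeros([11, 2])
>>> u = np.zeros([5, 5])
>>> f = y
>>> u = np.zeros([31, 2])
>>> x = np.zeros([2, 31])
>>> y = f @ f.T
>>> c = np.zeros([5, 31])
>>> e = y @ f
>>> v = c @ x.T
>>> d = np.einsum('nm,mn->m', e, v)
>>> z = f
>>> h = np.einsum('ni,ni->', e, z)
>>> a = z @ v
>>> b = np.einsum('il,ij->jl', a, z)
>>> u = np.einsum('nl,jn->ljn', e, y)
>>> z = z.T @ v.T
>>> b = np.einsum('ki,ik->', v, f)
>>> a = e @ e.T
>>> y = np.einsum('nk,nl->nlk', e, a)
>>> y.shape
(2, 2, 5)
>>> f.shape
(2, 5)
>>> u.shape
(5, 2, 2)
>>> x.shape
(2, 31)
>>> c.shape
(5, 31)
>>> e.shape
(2, 5)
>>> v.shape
(5, 2)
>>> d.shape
(5,)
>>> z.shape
(5, 5)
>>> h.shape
()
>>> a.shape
(2, 2)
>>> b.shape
()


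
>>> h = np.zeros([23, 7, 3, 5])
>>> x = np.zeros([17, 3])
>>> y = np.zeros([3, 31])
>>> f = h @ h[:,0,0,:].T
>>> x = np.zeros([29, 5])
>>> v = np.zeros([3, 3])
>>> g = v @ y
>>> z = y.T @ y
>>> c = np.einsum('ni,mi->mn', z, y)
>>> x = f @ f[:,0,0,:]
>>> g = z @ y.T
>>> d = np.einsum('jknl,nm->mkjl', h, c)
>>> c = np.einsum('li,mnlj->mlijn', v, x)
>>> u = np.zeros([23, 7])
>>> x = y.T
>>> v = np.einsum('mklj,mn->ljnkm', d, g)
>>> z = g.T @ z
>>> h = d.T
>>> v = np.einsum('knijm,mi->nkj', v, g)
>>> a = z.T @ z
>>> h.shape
(5, 23, 7, 31)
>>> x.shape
(31, 3)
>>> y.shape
(3, 31)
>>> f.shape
(23, 7, 3, 23)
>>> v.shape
(5, 23, 7)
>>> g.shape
(31, 3)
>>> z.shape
(3, 31)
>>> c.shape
(23, 3, 3, 23, 7)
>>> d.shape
(31, 7, 23, 5)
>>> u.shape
(23, 7)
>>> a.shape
(31, 31)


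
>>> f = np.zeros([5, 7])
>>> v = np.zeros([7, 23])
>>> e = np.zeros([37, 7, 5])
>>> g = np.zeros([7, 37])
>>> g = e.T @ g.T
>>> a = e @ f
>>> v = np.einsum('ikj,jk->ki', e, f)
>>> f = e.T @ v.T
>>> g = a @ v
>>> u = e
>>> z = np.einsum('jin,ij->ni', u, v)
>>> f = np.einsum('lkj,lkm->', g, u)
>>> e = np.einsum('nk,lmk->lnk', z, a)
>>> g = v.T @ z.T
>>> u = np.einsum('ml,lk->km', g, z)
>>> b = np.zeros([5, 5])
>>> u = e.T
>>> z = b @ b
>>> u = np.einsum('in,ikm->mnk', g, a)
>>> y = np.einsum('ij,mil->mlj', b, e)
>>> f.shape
()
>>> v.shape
(7, 37)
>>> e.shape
(37, 5, 7)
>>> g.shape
(37, 5)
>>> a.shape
(37, 7, 7)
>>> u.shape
(7, 5, 7)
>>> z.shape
(5, 5)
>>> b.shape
(5, 5)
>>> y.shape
(37, 7, 5)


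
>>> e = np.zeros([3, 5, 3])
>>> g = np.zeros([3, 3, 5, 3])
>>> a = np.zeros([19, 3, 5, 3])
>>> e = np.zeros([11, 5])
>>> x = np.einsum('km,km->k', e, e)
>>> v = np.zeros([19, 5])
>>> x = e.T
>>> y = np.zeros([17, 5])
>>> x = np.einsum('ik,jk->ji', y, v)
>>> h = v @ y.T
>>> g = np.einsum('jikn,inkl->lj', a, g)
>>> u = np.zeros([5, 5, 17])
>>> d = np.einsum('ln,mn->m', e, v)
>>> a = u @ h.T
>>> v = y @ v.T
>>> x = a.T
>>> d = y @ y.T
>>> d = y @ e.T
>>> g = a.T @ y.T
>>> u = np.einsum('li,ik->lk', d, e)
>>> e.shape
(11, 5)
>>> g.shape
(19, 5, 17)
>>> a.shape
(5, 5, 19)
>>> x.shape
(19, 5, 5)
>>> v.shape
(17, 19)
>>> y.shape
(17, 5)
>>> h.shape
(19, 17)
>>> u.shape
(17, 5)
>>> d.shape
(17, 11)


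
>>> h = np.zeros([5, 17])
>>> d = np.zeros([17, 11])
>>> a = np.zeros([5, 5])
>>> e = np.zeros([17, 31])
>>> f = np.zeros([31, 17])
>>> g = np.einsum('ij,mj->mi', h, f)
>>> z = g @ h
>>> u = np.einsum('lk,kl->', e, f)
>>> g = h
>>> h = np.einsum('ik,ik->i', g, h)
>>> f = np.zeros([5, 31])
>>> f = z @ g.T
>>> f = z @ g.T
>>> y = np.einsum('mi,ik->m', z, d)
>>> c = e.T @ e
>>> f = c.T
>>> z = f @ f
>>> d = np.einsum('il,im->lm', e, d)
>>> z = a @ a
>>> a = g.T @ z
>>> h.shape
(5,)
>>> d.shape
(31, 11)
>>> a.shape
(17, 5)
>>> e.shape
(17, 31)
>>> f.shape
(31, 31)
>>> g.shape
(5, 17)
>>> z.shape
(5, 5)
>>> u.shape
()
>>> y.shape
(31,)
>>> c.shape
(31, 31)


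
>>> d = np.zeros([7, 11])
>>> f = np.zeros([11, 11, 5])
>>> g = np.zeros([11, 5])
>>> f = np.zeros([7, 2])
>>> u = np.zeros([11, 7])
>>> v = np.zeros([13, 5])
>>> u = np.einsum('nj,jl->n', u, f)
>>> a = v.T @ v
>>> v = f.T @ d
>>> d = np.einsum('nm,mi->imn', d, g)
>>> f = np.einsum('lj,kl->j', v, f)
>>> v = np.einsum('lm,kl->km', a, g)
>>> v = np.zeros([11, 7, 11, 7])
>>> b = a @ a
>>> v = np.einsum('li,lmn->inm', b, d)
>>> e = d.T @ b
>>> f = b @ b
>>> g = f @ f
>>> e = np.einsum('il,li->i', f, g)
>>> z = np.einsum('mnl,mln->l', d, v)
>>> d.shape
(5, 11, 7)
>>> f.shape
(5, 5)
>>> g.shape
(5, 5)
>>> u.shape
(11,)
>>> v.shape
(5, 7, 11)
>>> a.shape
(5, 5)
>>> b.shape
(5, 5)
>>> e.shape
(5,)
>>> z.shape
(7,)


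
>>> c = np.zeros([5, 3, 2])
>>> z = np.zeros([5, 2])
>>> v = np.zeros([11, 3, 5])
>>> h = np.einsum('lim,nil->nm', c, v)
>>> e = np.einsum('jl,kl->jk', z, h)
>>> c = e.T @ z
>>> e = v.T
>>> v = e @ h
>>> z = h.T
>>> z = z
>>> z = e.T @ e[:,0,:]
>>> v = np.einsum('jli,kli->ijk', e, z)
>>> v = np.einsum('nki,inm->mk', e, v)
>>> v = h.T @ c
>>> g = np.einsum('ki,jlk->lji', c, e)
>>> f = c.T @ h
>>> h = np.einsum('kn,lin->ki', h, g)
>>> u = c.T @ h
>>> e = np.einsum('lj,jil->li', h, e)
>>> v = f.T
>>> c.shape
(11, 2)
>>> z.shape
(11, 3, 11)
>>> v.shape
(2, 2)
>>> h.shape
(11, 5)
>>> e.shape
(11, 3)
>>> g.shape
(3, 5, 2)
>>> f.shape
(2, 2)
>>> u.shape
(2, 5)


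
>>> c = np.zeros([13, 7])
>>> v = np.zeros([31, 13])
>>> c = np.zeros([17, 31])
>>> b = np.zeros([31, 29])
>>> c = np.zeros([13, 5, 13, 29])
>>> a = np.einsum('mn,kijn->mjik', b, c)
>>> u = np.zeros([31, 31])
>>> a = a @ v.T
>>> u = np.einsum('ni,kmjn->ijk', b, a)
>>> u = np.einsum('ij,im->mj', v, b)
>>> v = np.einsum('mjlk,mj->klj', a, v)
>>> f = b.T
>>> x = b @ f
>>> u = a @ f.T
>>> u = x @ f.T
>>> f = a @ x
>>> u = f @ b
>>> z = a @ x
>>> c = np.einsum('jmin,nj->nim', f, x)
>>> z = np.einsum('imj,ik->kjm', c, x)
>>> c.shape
(31, 5, 13)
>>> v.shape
(31, 5, 13)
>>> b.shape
(31, 29)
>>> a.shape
(31, 13, 5, 31)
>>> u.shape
(31, 13, 5, 29)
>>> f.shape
(31, 13, 5, 31)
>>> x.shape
(31, 31)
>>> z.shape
(31, 13, 5)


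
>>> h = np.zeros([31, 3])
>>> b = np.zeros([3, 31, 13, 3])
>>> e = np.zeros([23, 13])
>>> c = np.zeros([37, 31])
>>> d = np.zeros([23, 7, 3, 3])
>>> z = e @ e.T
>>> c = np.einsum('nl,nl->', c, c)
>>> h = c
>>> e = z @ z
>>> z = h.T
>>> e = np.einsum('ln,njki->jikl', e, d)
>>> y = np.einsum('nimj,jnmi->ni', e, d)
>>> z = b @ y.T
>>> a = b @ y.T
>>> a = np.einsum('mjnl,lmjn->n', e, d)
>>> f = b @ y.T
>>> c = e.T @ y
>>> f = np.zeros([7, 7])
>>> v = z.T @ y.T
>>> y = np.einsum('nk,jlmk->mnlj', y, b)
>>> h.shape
()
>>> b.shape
(3, 31, 13, 3)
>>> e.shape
(7, 3, 3, 23)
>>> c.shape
(23, 3, 3, 3)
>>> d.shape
(23, 7, 3, 3)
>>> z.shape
(3, 31, 13, 7)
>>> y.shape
(13, 7, 31, 3)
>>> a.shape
(3,)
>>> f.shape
(7, 7)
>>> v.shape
(7, 13, 31, 7)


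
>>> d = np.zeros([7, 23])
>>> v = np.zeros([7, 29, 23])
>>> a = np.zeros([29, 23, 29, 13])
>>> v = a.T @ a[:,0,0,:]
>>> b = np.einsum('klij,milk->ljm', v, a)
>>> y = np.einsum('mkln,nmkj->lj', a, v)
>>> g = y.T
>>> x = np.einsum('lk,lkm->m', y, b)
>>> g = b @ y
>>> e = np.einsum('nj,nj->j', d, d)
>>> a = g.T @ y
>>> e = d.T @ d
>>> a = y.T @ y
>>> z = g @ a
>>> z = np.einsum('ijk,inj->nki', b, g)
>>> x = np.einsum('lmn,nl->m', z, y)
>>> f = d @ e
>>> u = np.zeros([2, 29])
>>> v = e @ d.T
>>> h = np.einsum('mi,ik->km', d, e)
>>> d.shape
(7, 23)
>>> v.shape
(23, 7)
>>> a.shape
(13, 13)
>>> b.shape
(29, 13, 29)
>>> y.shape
(29, 13)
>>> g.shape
(29, 13, 13)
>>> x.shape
(29,)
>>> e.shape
(23, 23)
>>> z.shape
(13, 29, 29)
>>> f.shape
(7, 23)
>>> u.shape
(2, 29)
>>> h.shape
(23, 7)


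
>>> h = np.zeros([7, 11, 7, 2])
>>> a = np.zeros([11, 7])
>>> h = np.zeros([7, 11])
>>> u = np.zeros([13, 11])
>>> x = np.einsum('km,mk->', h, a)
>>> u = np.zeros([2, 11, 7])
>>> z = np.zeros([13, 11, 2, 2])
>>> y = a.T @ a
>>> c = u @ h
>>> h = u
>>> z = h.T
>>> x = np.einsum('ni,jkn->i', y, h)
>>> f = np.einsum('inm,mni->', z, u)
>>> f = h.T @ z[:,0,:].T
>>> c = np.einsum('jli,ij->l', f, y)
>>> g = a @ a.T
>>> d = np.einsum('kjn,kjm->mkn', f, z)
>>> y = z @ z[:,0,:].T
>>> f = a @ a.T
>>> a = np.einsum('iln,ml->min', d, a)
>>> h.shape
(2, 11, 7)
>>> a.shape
(11, 2, 7)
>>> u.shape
(2, 11, 7)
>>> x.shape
(7,)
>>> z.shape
(7, 11, 2)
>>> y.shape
(7, 11, 7)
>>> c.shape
(11,)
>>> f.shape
(11, 11)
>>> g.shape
(11, 11)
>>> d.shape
(2, 7, 7)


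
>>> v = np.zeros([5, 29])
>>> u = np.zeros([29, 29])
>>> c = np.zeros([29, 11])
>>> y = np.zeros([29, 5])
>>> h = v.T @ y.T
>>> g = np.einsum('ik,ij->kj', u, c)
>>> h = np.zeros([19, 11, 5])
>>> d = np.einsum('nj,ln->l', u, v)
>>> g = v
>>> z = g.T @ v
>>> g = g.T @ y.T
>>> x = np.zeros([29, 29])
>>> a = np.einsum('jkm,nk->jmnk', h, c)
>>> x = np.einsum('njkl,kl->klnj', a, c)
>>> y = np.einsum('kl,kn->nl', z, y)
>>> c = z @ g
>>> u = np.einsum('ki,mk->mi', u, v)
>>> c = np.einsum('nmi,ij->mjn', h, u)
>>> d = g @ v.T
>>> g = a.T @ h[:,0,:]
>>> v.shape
(5, 29)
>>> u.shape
(5, 29)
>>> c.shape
(11, 29, 19)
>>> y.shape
(5, 29)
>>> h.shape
(19, 11, 5)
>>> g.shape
(11, 29, 5, 5)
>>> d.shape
(29, 5)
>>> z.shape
(29, 29)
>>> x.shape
(29, 11, 19, 5)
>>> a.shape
(19, 5, 29, 11)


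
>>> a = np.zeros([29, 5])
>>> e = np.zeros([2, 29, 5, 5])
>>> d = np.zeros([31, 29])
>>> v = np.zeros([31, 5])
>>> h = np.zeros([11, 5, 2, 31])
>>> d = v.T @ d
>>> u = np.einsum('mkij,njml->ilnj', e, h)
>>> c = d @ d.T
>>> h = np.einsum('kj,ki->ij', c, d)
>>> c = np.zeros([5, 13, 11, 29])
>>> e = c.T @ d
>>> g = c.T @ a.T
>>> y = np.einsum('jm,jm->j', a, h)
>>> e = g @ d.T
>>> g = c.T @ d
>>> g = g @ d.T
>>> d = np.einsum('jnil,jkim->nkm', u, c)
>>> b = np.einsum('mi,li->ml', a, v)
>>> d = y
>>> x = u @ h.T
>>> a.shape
(29, 5)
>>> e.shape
(29, 11, 13, 5)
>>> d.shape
(29,)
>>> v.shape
(31, 5)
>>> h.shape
(29, 5)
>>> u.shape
(5, 31, 11, 5)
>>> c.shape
(5, 13, 11, 29)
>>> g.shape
(29, 11, 13, 5)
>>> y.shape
(29,)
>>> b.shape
(29, 31)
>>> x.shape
(5, 31, 11, 29)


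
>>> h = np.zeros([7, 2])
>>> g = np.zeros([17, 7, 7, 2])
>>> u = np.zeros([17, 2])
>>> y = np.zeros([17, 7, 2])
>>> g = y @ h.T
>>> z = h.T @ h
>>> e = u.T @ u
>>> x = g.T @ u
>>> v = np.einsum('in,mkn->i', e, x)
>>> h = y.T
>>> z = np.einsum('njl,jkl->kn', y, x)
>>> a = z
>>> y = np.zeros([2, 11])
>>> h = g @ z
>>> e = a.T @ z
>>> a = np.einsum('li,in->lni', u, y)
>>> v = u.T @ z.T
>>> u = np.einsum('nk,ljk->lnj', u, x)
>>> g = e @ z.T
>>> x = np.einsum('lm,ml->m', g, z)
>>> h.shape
(17, 7, 17)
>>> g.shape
(17, 7)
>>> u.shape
(7, 17, 7)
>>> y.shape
(2, 11)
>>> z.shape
(7, 17)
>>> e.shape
(17, 17)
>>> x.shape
(7,)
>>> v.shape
(2, 7)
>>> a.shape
(17, 11, 2)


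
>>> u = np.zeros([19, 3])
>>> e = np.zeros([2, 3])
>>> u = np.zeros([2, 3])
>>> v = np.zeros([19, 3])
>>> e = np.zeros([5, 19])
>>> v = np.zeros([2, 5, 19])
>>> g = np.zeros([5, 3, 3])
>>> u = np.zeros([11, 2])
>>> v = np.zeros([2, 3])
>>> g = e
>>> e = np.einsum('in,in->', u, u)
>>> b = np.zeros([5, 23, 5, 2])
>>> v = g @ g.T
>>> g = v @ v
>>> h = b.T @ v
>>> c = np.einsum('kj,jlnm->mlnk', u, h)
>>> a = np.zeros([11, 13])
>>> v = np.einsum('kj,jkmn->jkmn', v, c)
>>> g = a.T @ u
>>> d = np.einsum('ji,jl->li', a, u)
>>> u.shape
(11, 2)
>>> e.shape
()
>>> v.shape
(5, 5, 23, 11)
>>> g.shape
(13, 2)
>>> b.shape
(5, 23, 5, 2)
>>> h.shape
(2, 5, 23, 5)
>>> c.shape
(5, 5, 23, 11)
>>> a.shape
(11, 13)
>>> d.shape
(2, 13)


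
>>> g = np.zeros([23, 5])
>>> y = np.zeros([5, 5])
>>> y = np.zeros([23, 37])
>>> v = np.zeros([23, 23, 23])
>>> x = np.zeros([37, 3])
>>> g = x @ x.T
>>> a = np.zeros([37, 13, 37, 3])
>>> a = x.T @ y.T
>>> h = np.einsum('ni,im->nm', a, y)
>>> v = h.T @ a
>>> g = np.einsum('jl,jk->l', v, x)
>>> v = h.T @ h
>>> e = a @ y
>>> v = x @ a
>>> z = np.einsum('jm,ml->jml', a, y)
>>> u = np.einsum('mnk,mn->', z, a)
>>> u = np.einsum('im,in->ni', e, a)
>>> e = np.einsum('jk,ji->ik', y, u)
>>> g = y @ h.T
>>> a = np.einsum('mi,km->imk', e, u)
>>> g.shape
(23, 3)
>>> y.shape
(23, 37)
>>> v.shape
(37, 23)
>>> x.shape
(37, 3)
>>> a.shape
(37, 3, 23)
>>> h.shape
(3, 37)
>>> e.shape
(3, 37)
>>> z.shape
(3, 23, 37)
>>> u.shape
(23, 3)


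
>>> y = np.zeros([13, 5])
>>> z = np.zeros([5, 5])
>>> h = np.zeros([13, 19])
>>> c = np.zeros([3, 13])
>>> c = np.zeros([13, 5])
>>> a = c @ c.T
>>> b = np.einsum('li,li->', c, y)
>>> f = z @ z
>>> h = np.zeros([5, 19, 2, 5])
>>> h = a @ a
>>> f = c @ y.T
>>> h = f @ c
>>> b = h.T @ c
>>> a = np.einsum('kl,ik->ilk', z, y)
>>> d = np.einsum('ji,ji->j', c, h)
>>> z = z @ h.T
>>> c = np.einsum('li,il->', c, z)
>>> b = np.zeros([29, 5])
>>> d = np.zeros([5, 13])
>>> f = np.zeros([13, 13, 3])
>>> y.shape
(13, 5)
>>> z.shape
(5, 13)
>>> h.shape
(13, 5)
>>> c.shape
()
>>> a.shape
(13, 5, 5)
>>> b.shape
(29, 5)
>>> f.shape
(13, 13, 3)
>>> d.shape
(5, 13)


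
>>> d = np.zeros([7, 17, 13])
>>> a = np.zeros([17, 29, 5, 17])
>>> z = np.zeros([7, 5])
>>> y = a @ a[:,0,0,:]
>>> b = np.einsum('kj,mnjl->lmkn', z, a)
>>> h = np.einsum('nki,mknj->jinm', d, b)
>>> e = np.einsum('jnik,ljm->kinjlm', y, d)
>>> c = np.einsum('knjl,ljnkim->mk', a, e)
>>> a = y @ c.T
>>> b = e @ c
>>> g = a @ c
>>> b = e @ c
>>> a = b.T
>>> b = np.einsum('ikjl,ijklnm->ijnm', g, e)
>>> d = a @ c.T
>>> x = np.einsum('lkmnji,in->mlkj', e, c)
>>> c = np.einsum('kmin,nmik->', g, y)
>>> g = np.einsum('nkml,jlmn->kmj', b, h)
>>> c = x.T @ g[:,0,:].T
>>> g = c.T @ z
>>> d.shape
(17, 7, 17, 29, 5, 13)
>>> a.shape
(17, 7, 17, 29, 5, 17)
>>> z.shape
(7, 5)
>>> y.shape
(17, 29, 5, 17)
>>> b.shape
(17, 5, 7, 13)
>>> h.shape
(29, 13, 7, 17)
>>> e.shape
(17, 5, 29, 17, 7, 13)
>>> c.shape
(7, 5, 17, 5)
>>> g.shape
(5, 17, 5, 5)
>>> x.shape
(29, 17, 5, 7)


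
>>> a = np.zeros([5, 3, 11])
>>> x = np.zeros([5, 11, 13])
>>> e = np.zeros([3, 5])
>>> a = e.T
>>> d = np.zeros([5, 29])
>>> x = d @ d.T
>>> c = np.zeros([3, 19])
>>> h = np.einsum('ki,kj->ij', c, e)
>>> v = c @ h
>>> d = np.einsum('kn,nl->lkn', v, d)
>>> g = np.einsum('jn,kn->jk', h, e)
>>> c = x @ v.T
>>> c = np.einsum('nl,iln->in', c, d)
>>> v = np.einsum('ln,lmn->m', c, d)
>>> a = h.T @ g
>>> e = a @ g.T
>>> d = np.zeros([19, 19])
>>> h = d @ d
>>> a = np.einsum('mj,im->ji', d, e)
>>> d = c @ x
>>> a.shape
(19, 5)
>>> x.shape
(5, 5)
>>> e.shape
(5, 19)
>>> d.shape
(29, 5)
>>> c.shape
(29, 5)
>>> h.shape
(19, 19)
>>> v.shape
(3,)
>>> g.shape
(19, 3)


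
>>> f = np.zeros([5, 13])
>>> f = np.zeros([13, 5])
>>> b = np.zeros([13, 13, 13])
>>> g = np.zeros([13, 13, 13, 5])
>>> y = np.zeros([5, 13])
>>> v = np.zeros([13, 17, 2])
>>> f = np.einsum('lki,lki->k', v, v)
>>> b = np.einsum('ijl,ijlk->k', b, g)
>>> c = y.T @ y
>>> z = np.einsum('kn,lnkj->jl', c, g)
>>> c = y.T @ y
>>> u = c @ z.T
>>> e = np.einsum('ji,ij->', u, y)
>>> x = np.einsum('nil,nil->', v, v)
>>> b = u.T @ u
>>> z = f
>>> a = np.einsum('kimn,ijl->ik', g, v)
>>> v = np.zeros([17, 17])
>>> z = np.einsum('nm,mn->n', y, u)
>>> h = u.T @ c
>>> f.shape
(17,)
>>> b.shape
(5, 5)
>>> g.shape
(13, 13, 13, 5)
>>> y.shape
(5, 13)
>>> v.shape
(17, 17)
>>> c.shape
(13, 13)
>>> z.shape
(5,)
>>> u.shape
(13, 5)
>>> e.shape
()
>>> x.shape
()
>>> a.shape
(13, 13)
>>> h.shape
(5, 13)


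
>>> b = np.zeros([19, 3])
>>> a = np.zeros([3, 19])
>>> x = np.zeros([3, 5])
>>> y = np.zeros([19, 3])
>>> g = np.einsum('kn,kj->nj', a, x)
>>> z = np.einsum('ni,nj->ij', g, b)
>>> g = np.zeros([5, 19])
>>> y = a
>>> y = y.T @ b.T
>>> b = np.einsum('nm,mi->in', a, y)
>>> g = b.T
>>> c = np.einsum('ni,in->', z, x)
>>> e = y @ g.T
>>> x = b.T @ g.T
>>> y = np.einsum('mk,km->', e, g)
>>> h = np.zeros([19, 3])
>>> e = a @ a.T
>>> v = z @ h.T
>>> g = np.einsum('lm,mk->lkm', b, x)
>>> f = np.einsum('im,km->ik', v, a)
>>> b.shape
(19, 3)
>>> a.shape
(3, 19)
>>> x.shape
(3, 3)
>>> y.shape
()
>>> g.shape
(19, 3, 3)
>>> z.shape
(5, 3)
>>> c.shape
()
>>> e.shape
(3, 3)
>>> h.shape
(19, 3)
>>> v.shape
(5, 19)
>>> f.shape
(5, 3)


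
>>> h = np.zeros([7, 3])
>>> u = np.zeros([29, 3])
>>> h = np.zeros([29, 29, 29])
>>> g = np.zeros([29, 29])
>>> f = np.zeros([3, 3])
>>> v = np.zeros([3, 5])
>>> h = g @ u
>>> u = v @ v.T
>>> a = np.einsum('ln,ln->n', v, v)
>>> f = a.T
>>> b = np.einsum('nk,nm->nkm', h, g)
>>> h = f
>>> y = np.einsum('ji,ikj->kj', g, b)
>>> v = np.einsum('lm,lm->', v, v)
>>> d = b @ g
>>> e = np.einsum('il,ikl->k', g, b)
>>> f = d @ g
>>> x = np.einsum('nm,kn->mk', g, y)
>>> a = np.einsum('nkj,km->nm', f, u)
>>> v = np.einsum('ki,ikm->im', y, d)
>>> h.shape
(5,)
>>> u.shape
(3, 3)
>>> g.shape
(29, 29)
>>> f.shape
(29, 3, 29)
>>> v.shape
(29, 29)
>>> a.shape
(29, 3)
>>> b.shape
(29, 3, 29)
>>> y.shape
(3, 29)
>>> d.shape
(29, 3, 29)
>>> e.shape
(3,)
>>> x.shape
(29, 3)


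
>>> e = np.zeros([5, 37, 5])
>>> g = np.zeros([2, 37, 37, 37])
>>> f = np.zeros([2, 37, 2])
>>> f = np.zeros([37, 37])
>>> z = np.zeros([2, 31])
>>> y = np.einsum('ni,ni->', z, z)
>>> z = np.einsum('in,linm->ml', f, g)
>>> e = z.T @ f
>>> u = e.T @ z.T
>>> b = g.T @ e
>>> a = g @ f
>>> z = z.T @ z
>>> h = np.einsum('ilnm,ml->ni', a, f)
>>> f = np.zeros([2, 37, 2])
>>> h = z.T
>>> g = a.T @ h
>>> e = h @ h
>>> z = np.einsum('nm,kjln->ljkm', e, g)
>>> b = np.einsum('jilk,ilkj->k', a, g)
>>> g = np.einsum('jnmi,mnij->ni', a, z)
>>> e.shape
(2, 2)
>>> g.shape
(37, 37)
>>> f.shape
(2, 37, 2)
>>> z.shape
(37, 37, 37, 2)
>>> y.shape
()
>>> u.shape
(37, 37)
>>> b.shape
(37,)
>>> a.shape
(2, 37, 37, 37)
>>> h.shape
(2, 2)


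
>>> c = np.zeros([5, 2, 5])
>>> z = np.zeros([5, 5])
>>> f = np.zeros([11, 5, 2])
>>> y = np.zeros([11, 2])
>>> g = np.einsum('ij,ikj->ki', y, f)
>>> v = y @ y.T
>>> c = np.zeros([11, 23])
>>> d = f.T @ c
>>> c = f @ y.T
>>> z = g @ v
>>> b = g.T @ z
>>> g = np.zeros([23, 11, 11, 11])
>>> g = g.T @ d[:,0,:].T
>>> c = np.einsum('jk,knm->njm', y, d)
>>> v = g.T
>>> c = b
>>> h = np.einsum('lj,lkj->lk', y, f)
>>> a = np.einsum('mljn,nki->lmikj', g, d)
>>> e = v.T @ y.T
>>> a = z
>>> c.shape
(11, 11)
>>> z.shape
(5, 11)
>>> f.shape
(11, 5, 2)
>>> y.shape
(11, 2)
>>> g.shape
(11, 11, 11, 2)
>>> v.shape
(2, 11, 11, 11)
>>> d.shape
(2, 5, 23)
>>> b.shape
(11, 11)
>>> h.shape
(11, 5)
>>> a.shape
(5, 11)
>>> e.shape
(11, 11, 11, 11)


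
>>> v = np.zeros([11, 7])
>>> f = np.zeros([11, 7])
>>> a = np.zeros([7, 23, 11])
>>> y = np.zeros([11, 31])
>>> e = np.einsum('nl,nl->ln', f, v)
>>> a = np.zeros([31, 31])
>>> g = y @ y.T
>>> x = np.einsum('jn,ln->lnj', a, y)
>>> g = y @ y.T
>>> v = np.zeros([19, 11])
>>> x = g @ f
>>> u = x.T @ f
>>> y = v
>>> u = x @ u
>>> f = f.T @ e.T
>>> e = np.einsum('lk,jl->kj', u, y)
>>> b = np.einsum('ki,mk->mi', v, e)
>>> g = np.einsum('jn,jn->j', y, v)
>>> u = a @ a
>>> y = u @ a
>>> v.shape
(19, 11)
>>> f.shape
(7, 7)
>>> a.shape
(31, 31)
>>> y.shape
(31, 31)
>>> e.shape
(7, 19)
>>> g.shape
(19,)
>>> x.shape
(11, 7)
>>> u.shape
(31, 31)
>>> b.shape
(7, 11)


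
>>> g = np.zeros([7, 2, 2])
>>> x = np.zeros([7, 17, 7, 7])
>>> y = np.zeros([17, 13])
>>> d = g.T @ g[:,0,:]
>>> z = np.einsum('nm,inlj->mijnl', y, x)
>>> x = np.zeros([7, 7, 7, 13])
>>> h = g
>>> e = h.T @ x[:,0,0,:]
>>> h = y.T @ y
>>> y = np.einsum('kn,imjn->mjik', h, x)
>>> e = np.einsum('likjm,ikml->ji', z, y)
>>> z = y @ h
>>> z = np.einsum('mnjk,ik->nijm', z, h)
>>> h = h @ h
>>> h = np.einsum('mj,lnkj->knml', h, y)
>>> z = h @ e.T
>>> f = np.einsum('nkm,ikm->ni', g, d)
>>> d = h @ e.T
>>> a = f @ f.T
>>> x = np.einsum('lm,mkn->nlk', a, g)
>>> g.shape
(7, 2, 2)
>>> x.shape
(2, 7, 2)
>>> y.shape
(7, 7, 7, 13)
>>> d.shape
(7, 7, 13, 17)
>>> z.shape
(7, 7, 13, 17)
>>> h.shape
(7, 7, 13, 7)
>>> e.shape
(17, 7)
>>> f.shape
(7, 2)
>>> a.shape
(7, 7)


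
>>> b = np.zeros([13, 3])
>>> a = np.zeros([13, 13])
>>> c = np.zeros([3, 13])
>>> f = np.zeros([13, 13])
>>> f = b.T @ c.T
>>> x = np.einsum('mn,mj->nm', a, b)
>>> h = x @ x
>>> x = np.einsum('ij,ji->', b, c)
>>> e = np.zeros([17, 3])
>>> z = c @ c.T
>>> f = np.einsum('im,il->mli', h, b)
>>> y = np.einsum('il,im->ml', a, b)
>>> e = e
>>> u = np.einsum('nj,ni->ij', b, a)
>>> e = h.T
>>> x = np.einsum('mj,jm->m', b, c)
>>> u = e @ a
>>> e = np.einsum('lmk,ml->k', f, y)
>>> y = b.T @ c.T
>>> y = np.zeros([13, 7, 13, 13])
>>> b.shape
(13, 3)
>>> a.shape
(13, 13)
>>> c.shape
(3, 13)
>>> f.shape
(13, 3, 13)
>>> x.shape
(13,)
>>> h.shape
(13, 13)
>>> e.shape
(13,)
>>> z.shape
(3, 3)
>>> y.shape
(13, 7, 13, 13)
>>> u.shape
(13, 13)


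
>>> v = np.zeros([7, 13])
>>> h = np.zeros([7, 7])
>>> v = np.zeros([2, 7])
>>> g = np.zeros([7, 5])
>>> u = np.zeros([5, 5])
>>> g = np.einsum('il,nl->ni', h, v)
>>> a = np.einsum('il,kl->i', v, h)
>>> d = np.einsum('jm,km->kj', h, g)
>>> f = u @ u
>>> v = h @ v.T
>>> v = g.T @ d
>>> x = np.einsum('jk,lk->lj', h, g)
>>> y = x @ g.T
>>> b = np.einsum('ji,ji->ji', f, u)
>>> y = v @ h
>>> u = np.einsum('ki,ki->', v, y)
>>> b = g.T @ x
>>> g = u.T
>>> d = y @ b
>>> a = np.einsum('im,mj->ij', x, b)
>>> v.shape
(7, 7)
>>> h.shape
(7, 7)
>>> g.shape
()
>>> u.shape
()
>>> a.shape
(2, 7)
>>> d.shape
(7, 7)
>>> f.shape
(5, 5)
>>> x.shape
(2, 7)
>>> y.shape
(7, 7)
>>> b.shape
(7, 7)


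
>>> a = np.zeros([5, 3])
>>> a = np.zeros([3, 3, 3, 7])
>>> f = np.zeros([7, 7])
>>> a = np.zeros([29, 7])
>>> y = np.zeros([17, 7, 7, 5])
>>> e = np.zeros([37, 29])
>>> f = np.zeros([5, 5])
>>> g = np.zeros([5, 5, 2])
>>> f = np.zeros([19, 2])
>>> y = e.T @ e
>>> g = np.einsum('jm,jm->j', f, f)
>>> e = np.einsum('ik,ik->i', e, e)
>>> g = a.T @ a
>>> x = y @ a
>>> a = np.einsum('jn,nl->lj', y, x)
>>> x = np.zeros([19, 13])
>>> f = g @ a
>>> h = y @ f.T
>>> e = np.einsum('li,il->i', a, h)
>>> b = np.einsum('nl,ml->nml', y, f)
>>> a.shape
(7, 29)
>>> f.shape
(7, 29)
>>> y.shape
(29, 29)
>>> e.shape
(29,)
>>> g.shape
(7, 7)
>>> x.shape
(19, 13)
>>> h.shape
(29, 7)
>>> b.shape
(29, 7, 29)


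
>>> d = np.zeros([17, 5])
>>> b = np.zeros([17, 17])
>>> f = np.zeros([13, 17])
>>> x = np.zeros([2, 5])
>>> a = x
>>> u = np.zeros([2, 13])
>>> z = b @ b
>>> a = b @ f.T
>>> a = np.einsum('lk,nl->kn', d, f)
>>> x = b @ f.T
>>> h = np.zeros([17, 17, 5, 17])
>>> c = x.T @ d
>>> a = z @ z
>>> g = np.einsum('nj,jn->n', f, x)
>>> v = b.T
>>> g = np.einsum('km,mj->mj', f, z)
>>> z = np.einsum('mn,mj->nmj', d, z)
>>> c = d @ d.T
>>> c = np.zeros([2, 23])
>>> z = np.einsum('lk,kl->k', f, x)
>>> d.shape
(17, 5)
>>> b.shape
(17, 17)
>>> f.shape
(13, 17)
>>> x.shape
(17, 13)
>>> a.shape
(17, 17)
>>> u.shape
(2, 13)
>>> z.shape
(17,)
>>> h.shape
(17, 17, 5, 17)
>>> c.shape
(2, 23)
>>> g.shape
(17, 17)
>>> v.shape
(17, 17)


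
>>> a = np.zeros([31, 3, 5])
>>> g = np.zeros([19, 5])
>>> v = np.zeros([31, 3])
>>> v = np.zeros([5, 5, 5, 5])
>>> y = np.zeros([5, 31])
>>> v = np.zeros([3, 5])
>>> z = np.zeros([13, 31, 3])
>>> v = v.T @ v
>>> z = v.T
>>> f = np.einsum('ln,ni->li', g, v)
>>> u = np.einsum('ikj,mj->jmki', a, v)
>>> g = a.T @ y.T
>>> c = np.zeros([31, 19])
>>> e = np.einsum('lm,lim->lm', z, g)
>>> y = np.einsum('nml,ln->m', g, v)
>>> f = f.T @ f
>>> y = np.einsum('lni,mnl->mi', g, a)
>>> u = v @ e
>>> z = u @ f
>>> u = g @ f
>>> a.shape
(31, 3, 5)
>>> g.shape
(5, 3, 5)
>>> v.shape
(5, 5)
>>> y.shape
(31, 5)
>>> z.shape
(5, 5)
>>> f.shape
(5, 5)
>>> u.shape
(5, 3, 5)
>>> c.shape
(31, 19)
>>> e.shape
(5, 5)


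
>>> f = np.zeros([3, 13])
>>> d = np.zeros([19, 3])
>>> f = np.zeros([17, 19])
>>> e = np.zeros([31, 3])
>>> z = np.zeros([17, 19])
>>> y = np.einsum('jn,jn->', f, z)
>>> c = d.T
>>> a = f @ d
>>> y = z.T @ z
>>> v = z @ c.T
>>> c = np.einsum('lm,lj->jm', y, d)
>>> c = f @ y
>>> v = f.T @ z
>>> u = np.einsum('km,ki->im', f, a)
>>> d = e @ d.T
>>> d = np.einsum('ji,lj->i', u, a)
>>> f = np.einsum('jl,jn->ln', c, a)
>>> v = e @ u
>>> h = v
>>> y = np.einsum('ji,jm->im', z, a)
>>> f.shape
(19, 3)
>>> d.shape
(19,)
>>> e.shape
(31, 3)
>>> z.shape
(17, 19)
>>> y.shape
(19, 3)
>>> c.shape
(17, 19)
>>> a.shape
(17, 3)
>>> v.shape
(31, 19)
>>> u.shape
(3, 19)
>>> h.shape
(31, 19)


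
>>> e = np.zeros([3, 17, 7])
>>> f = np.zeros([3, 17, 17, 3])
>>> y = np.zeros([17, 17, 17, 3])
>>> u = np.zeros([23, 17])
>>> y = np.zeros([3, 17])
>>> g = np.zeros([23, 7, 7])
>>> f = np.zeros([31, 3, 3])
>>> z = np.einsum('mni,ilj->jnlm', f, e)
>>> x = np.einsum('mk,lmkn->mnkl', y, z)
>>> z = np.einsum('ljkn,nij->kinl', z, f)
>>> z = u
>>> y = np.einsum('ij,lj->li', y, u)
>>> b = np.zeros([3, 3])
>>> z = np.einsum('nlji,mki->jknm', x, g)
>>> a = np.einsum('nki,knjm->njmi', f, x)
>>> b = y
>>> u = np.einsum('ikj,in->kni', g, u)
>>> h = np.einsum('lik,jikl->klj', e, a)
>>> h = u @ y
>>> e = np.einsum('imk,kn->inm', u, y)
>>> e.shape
(7, 3, 17)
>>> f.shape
(31, 3, 3)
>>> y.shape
(23, 3)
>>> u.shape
(7, 17, 23)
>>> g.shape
(23, 7, 7)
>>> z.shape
(17, 7, 3, 23)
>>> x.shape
(3, 31, 17, 7)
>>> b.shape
(23, 3)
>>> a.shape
(31, 17, 7, 3)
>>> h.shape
(7, 17, 3)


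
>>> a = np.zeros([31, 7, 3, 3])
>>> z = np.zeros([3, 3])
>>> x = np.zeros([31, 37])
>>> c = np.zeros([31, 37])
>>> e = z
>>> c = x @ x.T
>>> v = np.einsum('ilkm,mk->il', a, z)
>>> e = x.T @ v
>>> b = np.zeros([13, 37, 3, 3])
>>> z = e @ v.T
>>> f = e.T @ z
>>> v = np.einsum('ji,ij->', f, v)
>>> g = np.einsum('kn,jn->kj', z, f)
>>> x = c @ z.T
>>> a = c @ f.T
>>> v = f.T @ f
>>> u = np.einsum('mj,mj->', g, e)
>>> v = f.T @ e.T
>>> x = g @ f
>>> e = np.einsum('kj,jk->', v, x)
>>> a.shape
(31, 7)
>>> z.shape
(37, 31)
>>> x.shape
(37, 31)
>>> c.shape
(31, 31)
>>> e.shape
()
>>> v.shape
(31, 37)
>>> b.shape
(13, 37, 3, 3)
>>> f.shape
(7, 31)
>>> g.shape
(37, 7)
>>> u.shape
()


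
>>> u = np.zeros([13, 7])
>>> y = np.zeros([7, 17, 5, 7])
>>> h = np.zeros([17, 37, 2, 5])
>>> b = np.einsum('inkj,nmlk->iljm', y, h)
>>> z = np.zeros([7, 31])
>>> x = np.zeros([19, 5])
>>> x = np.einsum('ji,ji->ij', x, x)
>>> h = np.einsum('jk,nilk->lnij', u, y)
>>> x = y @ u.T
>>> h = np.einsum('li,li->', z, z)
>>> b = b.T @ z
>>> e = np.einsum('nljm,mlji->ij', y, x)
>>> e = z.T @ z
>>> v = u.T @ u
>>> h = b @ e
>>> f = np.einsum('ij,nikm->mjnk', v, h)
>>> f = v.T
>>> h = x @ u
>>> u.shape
(13, 7)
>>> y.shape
(7, 17, 5, 7)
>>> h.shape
(7, 17, 5, 7)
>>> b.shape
(37, 7, 2, 31)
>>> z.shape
(7, 31)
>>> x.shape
(7, 17, 5, 13)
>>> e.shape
(31, 31)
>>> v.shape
(7, 7)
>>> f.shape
(7, 7)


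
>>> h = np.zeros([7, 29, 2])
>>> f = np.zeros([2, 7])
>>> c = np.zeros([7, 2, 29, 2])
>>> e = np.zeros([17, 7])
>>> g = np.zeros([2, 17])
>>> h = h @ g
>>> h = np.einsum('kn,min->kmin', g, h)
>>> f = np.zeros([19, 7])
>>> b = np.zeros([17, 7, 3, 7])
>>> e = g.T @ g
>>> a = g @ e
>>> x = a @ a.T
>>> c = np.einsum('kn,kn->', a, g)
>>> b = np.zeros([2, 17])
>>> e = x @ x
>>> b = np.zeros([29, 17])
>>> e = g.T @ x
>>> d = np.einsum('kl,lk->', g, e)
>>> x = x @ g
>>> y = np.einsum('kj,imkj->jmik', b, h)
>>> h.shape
(2, 7, 29, 17)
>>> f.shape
(19, 7)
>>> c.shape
()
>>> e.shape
(17, 2)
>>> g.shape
(2, 17)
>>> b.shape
(29, 17)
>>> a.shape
(2, 17)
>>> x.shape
(2, 17)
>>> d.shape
()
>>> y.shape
(17, 7, 2, 29)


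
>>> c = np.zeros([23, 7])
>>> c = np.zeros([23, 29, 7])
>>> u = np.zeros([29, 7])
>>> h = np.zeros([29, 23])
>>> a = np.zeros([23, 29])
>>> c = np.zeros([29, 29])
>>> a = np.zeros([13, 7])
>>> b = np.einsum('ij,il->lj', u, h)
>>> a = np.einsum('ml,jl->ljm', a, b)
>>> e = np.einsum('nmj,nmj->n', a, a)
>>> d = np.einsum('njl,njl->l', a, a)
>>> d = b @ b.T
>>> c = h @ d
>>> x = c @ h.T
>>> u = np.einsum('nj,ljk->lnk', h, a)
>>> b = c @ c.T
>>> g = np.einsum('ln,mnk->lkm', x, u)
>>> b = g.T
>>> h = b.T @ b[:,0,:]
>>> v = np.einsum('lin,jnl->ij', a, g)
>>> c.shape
(29, 23)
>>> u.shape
(7, 29, 13)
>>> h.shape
(29, 13, 29)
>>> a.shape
(7, 23, 13)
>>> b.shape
(7, 13, 29)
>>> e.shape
(7,)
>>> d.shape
(23, 23)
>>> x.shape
(29, 29)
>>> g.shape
(29, 13, 7)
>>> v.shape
(23, 29)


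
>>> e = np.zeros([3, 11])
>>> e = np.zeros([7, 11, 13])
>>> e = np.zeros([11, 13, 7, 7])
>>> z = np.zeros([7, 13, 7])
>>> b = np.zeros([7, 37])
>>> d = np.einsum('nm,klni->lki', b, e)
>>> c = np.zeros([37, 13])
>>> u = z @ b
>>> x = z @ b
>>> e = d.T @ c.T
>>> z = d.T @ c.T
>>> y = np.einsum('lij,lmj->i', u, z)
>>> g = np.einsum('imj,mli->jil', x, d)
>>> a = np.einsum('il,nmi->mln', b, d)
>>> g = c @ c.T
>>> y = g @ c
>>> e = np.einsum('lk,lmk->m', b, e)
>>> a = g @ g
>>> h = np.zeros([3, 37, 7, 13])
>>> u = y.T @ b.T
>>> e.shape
(11,)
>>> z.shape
(7, 11, 37)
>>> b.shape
(7, 37)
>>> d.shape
(13, 11, 7)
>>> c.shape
(37, 13)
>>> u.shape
(13, 7)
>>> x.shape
(7, 13, 37)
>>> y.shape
(37, 13)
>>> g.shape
(37, 37)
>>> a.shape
(37, 37)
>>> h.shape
(3, 37, 7, 13)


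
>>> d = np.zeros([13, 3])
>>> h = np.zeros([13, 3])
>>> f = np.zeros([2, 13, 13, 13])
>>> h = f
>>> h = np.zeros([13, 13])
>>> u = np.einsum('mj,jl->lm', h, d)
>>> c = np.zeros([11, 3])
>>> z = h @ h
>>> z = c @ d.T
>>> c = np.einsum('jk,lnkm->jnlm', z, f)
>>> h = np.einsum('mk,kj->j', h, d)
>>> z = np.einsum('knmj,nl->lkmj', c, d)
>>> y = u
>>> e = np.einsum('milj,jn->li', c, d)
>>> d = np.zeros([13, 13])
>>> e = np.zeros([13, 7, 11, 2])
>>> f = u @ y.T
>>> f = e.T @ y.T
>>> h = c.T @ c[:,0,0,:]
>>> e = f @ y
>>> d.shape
(13, 13)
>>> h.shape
(13, 2, 13, 13)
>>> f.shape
(2, 11, 7, 3)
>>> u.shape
(3, 13)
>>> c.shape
(11, 13, 2, 13)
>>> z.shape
(3, 11, 2, 13)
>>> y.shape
(3, 13)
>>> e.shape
(2, 11, 7, 13)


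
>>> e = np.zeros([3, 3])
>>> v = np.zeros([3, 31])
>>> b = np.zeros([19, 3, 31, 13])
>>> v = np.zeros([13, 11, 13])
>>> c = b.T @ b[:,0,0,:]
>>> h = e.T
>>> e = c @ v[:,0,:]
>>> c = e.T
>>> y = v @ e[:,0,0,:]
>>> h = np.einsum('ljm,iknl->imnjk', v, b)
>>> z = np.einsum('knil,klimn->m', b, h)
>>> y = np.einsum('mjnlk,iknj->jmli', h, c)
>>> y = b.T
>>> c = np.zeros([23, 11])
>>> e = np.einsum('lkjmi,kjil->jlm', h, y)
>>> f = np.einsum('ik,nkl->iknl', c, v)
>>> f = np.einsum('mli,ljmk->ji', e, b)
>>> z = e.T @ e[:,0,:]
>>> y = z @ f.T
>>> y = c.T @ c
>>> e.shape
(31, 19, 11)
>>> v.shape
(13, 11, 13)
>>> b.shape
(19, 3, 31, 13)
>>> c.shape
(23, 11)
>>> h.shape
(19, 13, 31, 11, 3)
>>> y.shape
(11, 11)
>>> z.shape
(11, 19, 11)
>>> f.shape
(3, 11)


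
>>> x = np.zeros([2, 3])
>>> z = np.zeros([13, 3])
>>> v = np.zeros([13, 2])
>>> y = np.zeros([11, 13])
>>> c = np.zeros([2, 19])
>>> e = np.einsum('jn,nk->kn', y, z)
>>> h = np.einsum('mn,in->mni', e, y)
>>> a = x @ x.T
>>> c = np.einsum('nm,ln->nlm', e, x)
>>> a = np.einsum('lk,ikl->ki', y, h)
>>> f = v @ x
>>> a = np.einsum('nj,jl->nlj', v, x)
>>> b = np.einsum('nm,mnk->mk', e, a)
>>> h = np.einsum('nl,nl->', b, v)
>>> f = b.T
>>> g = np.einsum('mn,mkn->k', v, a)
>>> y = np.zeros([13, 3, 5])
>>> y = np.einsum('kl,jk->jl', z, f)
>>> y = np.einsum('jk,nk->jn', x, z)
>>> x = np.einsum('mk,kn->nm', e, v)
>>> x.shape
(2, 3)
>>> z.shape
(13, 3)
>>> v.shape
(13, 2)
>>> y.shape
(2, 13)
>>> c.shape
(3, 2, 13)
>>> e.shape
(3, 13)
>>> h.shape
()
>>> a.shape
(13, 3, 2)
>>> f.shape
(2, 13)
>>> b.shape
(13, 2)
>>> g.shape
(3,)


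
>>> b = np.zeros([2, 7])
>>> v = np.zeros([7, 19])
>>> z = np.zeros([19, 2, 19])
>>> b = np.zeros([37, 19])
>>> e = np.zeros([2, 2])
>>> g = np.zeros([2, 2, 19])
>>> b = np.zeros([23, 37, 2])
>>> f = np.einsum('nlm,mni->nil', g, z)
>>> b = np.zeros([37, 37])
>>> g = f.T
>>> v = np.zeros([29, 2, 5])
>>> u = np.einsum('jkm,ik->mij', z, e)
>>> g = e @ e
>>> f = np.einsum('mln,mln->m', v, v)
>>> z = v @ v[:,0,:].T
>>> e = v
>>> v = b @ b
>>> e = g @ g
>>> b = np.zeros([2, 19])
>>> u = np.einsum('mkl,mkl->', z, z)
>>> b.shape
(2, 19)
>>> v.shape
(37, 37)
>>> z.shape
(29, 2, 29)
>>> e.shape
(2, 2)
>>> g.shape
(2, 2)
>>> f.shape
(29,)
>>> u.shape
()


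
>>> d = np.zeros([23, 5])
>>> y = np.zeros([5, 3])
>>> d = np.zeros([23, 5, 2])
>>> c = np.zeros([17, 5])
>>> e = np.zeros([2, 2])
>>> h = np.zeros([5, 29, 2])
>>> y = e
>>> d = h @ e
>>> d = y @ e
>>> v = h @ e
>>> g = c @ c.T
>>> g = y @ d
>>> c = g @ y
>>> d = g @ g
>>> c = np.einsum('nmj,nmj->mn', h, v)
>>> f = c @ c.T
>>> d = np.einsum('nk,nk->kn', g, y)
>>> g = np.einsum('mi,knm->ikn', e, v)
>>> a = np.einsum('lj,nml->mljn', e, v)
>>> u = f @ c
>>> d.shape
(2, 2)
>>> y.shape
(2, 2)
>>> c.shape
(29, 5)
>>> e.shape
(2, 2)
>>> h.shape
(5, 29, 2)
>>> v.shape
(5, 29, 2)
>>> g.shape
(2, 5, 29)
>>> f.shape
(29, 29)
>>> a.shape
(29, 2, 2, 5)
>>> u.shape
(29, 5)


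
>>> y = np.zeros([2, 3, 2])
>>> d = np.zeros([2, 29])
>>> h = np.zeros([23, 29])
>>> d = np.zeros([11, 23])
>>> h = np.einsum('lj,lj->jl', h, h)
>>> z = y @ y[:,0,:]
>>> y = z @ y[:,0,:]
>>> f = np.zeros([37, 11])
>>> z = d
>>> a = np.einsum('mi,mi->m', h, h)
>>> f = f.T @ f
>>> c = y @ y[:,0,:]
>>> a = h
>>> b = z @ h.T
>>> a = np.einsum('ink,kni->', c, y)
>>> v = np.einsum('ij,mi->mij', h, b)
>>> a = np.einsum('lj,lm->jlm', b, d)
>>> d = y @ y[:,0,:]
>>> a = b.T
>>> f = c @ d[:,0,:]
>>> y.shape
(2, 3, 2)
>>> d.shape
(2, 3, 2)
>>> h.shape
(29, 23)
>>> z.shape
(11, 23)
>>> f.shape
(2, 3, 2)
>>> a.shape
(29, 11)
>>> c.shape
(2, 3, 2)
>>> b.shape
(11, 29)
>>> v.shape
(11, 29, 23)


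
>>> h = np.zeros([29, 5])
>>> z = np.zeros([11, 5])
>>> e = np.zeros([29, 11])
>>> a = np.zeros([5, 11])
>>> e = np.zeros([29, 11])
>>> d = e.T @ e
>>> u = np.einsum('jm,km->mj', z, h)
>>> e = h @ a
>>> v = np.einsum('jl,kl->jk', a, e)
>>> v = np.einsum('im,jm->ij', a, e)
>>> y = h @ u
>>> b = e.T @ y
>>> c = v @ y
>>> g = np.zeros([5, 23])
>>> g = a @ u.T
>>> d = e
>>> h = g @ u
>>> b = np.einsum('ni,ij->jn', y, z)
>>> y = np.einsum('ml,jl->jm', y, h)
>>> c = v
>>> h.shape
(5, 11)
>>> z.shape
(11, 5)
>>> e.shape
(29, 11)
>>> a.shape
(5, 11)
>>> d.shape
(29, 11)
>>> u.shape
(5, 11)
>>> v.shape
(5, 29)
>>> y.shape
(5, 29)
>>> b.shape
(5, 29)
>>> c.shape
(5, 29)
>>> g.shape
(5, 5)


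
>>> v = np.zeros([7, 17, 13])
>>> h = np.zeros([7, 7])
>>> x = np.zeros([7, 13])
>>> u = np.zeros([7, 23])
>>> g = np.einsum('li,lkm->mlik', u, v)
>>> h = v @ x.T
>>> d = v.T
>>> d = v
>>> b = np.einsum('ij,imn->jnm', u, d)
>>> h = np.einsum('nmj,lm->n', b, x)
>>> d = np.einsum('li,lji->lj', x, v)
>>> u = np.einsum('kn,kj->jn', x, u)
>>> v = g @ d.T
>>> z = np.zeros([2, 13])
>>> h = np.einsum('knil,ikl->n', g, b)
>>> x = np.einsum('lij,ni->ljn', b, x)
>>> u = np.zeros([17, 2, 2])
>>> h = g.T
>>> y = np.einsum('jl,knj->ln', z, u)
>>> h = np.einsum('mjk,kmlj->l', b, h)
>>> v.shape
(13, 7, 23, 7)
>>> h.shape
(7,)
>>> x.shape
(23, 17, 7)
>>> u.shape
(17, 2, 2)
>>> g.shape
(13, 7, 23, 17)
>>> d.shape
(7, 17)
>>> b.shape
(23, 13, 17)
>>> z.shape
(2, 13)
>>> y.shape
(13, 2)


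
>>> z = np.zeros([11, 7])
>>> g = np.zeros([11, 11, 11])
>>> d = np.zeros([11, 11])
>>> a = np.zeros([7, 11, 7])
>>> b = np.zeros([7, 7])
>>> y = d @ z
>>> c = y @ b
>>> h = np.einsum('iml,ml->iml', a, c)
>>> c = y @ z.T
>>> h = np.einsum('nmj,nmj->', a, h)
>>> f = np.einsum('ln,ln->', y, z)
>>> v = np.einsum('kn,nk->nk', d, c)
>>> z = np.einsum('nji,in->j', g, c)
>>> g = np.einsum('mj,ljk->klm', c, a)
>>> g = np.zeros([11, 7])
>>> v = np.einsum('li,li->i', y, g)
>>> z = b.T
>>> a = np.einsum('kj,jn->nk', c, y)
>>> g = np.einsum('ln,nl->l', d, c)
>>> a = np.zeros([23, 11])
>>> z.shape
(7, 7)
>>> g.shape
(11,)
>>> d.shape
(11, 11)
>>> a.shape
(23, 11)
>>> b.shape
(7, 7)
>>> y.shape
(11, 7)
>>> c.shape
(11, 11)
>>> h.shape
()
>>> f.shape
()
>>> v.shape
(7,)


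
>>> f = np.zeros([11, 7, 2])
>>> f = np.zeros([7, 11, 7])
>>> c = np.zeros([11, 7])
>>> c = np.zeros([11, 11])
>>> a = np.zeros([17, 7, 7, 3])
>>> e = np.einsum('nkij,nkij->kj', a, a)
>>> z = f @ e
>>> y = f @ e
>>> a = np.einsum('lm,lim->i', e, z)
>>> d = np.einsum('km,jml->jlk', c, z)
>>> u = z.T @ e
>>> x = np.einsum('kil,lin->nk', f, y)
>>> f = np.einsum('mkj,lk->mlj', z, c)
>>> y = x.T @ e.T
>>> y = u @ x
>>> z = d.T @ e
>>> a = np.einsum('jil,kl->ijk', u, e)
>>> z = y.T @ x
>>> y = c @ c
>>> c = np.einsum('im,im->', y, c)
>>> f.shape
(7, 11, 3)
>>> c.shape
()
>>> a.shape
(11, 3, 7)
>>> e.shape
(7, 3)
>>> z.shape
(7, 11, 7)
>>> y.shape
(11, 11)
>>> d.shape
(7, 3, 11)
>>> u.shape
(3, 11, 3)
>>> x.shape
(3, 7)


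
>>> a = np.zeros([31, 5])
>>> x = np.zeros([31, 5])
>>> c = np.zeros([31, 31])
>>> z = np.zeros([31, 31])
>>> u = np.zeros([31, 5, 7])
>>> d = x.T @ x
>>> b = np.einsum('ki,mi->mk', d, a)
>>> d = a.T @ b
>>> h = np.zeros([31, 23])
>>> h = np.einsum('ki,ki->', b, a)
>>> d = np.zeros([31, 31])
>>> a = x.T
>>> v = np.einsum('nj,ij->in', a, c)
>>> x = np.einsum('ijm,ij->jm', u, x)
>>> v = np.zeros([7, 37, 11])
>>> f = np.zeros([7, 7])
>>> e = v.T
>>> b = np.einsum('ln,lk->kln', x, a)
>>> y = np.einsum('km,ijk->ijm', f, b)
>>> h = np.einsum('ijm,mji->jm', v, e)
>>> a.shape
(5, 31)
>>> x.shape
(5, 7)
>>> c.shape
(31, 31)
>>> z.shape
(31, 31)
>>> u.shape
(31, 5, 7)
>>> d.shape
(31, 31)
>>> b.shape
(31, 5, 7)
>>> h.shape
(37, 11)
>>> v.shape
(7, 37, 11)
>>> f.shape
(7, 7)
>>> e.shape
(11, 37, 7)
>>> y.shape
(31, 5, 7)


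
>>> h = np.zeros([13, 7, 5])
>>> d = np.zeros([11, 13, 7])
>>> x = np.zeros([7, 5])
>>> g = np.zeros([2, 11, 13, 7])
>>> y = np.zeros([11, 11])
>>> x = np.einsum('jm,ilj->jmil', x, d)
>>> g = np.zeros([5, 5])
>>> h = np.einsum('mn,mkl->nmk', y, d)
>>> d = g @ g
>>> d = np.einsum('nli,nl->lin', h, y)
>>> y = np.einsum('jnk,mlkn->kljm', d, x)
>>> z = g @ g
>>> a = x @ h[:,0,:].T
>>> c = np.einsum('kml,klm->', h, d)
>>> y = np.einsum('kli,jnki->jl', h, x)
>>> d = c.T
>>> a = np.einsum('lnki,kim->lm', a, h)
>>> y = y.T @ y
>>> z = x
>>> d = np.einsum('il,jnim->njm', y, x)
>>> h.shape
(11, 11, 13)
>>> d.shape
(5, 7, 13)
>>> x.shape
(7, 5, 11, 13)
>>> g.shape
(5, 5)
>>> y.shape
(11, 11)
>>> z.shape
(7, 5, 11, 13)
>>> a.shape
(7, 13)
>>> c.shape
()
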